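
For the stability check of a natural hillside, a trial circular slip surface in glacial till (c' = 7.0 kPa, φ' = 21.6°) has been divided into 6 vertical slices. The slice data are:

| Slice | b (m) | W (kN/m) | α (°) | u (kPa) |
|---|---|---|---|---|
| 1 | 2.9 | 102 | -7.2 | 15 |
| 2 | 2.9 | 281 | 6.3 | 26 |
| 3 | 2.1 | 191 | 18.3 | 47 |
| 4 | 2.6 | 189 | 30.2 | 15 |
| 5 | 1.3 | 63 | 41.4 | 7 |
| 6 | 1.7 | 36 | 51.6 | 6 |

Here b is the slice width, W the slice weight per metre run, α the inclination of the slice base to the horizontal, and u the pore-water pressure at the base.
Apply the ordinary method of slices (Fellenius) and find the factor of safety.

Ordinary method of slices: FS = Σ[c'·Δl_i + (W_i cosα_i − u_i·Δl_i)·tanφ'] / Σ W_i sinα_i, with Δl_i = b_i / cosα_i.
Slice 1: Δl = 2.9/cos(-7.2°) = 2.923 m; N'_1 = 102·cos(-7.2°) − 15·2.923 = 57.3; c'Δl = 20.46; W sinα = -12.8
Slice 2: Δl = 2.9/cos6.3° = 2.918 m; N'_2 = 281·cos6.3° − 26·2.918 = 203.4; c'Δl = 20.42; W sinα = 30.8
Slice 3: Δl = 2.1/cos18.3° = 2.212 m; N'_3 = 191·cos18.3° − 47·2.212 = 77.4; c'Δl = 15.48; W sinα = 60.0
Slice 4: Δl = 2.6/cos30.2° = 3.008 m; N'_4 = 189·cos30.2° − 15·3.008 = 118.2; c'Δl = 21.06; W sinα = 95.1
Slice 5: Δl = 1.3/cos41.4° = 1.733 m; N'_5 = 63·cos41.4° − 7·1.733 = 35.1; c'Δl = 12.13; W sinα = 41.7
Slice 6: Δl = 1.7/cos51.6° = 2.737 m; N'_6 = 36·cos51.6° − 6·2.737 = 5.9; c'Δl = 19.16; W sinα = 28.2
Σc'Δl = 108.7 kN/m; ΣN' = 497.5 kN/m; ΣW sinα = 243.0 kN/m
Resisting = 108.7 + 497.5·tan21.6° = 108.7 + 197.0 = 305.7 kN/m
FS = 305.7 / 243.0 = 1.258

FS = 1.26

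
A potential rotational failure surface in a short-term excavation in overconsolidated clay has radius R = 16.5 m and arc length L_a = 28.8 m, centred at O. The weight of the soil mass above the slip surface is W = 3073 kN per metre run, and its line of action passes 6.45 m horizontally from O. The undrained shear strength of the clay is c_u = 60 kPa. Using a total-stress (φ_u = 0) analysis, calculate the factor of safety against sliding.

Taking moments about the centre O, the resisting moment is provided by the undrained shear strength acting along the arc:
M_R = c_u·L_a·R = 60·28.80·16.5 = 28512.0 kN·m/m
M_D = W·d = 3073·6.45 = 19820.9 kN·m/m
FS = M_R / M_D = 28512.0 / 19820.9 = 1.438

FS = 1.44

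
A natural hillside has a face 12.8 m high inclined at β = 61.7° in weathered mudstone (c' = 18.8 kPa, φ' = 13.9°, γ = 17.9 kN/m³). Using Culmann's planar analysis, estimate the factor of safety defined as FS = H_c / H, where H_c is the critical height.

FS = 0.85

H_c = (4c'/γ) · sinβ cosφ' / [1 − cos(β − φ')]
    = (4·18.8/17.9) · sin61.7°·cos13.9° / [1 − cos47.8°]
    = 4.201 · 0.8547 / 0.3283 = 10.94 m
FS = H_c / H = 10.94 / 12.8 = 0.855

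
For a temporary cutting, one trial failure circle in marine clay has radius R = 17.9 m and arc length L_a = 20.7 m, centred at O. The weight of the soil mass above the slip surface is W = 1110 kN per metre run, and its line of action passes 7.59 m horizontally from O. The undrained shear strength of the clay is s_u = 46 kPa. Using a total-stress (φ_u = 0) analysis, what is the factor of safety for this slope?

Taking moments about the centre O, the resisting moment is provided by the undrained shear strength acting along the arc:
M_R = s_u·L_a·R = 46·20.70·17.9 = 17044.4 kN·m/m
M_D = W·d = 1110·7.59 = 8424.9 kN·m/m
FS = M_R / M_D = 17044.4 / 8424.9 = 2.023

FS = 2.02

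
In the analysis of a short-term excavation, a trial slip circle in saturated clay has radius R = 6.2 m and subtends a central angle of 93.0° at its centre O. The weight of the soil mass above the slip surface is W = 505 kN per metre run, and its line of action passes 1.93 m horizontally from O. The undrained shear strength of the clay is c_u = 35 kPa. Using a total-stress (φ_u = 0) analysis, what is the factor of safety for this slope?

FS = 2.24

Taking moments about the centre O, the resisting moment is provided by the undrained shear strength acting along the arc:
Arc length L_a = R·θ = 6.2·(93.0°·π/180) = 6.2·1.6232 = 10.06 m
M_R = c_u·L_a·R = 35·10.06·6.2 = 2183.8 kN·m/m
M_D = W·d = 505·1.93 = 974.6 kN·m/m
FS = M_R / M_D = 2183.8 / 974.6 = 2.241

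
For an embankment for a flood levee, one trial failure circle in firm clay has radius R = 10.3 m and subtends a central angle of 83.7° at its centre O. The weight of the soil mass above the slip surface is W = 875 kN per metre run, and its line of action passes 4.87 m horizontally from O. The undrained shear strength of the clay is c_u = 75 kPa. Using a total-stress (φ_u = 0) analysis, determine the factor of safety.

Taking moments about the centre O, the resisting moment is provided by the undrained shear strength acting along the arc:
Arc length L_a = R·θ = 10.3·(83.7°·π/180) = 10.3·1.4608 = 15.05 m
M_R = c_u·L_a·R = 75·15.05·10.3 = 11623.5 kN·m/m
M_D = W·d = 875·4.87 = 4261.2 kN·m/m
FS = M_R / M_D = 11623.5 / 4261.2 = 2.728

FS = 2.73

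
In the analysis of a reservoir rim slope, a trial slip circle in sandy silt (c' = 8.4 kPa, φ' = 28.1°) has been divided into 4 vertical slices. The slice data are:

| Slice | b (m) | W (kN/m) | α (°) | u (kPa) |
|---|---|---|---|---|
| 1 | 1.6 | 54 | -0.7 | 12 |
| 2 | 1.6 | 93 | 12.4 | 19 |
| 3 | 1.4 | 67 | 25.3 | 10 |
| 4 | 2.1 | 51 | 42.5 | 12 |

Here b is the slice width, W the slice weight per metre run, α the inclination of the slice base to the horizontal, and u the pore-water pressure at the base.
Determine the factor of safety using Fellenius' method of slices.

Ordinary method of slices: FS = Σ[c'·Δl_i + (W_i cosα_i − u_i·Δl_i)·tanφ'] / Σ W_i sinα_i, with Δl_i = b_i / cosα_i.
Slice 1: Δl = 1.6/cos(-0.7°) = 1.600 m; N'_1 = 54·cos(-0.7°) − 12·1.600 = 34.8; c'Δl = 13.44; W sinα = -0.7
Slice 2: Δl = 1.6/cos12.4° = 1.638 m; N'_2 = 93·cos12.4° − 19·1.638 = 59.7; c'Δl = 13.76; W sinα = 20.0
Slice 3: Δl = 1.4/cos25.3° = 1.549 m; N'_3 = 67·cos25.3° − 10·1.549 = 45.1; c'Δl = 13.01; W sinα = 28.6
Slice 4: Δl = 2.1/cos42.5° = 2.848 m; N'_4 = 51·cos42.5° − 12·2.848 = 3.4; c'Δl = 23.93; W sinα = 34.5
Σc'Δl = 64.1 kN/m; ΣN' = 143.0 kN/m; ΣW sinα = 82.4 kN/m
Resisting = 64.1 + 143.0·tan28.1° = 64.1 + 76.4 = 140.5 kN/m
FS = 140.5 / 82.4 = 1.705

FS = 1.71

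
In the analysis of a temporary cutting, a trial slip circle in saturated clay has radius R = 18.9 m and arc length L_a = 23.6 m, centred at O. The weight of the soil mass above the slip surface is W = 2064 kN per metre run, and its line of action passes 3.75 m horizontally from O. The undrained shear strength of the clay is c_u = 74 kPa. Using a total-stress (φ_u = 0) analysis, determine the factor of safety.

FS = 4.26

Taking moments about the centre O, the resisting moment is provided by the undrained shear strength acting along the arc:
M_R = c_u·L_a·R = 74·23.60·18.9 = 33007.0 kN·m/m
M_D = W·d = 2064·3.75 = 7740.0 kN·m/m
FS = M_R / M_D = 33007.0 / 7740.0 = 4.264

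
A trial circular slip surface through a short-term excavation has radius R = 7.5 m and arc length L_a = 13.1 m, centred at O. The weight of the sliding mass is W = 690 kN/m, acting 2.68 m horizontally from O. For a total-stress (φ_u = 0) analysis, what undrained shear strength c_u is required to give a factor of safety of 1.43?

c_u = 26.9 kPa

FS = c_u·L_a·R / (W·d), so c_u = FS·W·d / (L_a·R).
c_u = 1.43·690·2.68 / (13.10·7.5) = 2644.4 / 98.25 = 26.91 kPa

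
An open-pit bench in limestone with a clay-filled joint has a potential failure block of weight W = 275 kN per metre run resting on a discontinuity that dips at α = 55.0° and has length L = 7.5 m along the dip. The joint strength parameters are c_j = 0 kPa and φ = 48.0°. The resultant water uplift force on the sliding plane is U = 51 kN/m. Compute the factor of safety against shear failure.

Resolving the block weight along and normal to the plane and applying the Mohr–Coulomb strength on the joint:
N' = W cosα − U = 275·cos55.0° − 51 = 106.7 kN/m
Driving force T = W sinα = 275·sin55.0° = 225.3 kN/m
Resisting force R = c_j·L + N'·tanφ = 0·7.5 + 106.7·tan48.0° = 0.0 + 118.5 = 118.5 kN/m
FS = R / T = 118.5 / 225.3 = 0.526

FS = 0.53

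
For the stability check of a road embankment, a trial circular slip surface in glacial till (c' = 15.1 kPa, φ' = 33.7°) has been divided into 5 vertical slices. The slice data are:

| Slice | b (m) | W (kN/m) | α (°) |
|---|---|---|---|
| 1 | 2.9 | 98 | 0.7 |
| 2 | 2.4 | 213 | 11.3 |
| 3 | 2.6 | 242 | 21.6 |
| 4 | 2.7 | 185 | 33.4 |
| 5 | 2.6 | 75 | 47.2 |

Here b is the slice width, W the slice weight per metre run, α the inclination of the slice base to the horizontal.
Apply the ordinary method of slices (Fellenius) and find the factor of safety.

Ordinary method of slices: FS = Σ[c'·Δl_i + (W_i cosα_i)·tanφ'] / Σ W_i sinα_i, with Δl_i = b_i / cosα_i.
Slice 1: Δl = 2.9/cos0.7° = 2.900 m; N'_1 = 98·cos0.7° = 98.0; c'Δl = 43.79; W sinα = 1.2
Slice 2: Δl = 2.4/cos11.3° = 2.447 m; N'_2 = 213·cos11.3° = 208.9; c'Δl = 36.96; W sinα = 41.7
Slice 3: Δl = 2.6/cos21.6° = 2.796 m; N'_3 = 242·cos21.6° = 225.0; c'Δl = 42.23; W sinα = 89.1
Slice 4: Δl = 2.7/cos33.4° = 3.234 m; N'_4 = 185·cos33.4° = 154.4; c'Δl = 48.84; W sinα = 101.8
Slice 5: Δl = 2.6/cos47.2° = 3.827 m; N'_5 = 75·cos47.2° = 51.0; c'Δl = 57.78; W sinα = 55.0
Σc'Δl = 229.6 kN/m; ΣN' = 737.3 kN/m; ΣW sinα = 288.9 kN/m
Resisting = 229.6 + 737.3·tan33.7° = 229.6 + 491.7 = 721.3 kN/m
FS = 721.3 / 288.9 = 2.497

FS = 2.50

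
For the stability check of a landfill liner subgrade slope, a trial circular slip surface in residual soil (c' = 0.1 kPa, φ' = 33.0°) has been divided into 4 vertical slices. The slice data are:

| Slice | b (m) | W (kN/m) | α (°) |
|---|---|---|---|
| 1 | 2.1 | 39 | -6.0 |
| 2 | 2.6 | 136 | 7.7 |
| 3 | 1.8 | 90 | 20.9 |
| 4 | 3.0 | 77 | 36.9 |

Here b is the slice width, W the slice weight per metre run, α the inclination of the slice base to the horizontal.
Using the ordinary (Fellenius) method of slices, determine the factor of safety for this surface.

Ordinary method of slices: FS = Σ[c'·Δl_i + (W_i cosα_i)·tanφ'] / Σ W_i sinα_i, with Δl_i = b_i / cosα_i.
Slice 1: Δl = 2.1/cos(-6.0°) = 2.112 m; N'_1 = 39·cos(-6.0°) = 38.8; c'Δl = 0.21; W sinα = -4.1
Slice 2: Δl = 2.6/cos7.7° = 2.624 m; N'_2 = 136·cos7.7° = 134.8; c'Δl = 0.26; W sinα = 18.2
Slice 3: Δl = 1.8/cos20.9° = 1.927 m; N'_3 = 90·cos20.9° = 84.1; c'Δl = 0.19; W sinα = 32.1
Slice 4: Δl = 3.0/cos36.9° = 3.751 m; N'_4 = 77·cos36.9° = 61.6; c'Δl = 0.38; W sinα = 46.2
Σc'Δl = 1.0 kN/m; ΣN' = 319.2 kN/m; ΣW sinα = 92.5 kN/m
Resisting = 1.0 + 319.2·tan33.0° = 1.0 + 207.3 = 208.3 kN/m
FS = 208.3 / 92.5 = 2.253

FS = 2.25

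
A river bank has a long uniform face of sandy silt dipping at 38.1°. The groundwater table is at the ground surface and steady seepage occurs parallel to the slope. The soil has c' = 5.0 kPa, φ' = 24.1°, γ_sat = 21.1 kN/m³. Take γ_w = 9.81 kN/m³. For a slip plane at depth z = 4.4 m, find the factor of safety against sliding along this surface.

FS = 0.42

With seepage parallel to the slope and the water table at the surface, the effective normal stress on the slip plane uses the buoyant unit weight γ' = γ_sat − γ_w while the driving shear stress uses γ_sat:
FS = [c' + γ' z cos²β tanφ'] / [γ_sat z sinβ cosβ]
γ' = 21.1 − 9.81 = 11.29 kN/m³
Numerator = 5.0 + 11.29·4.4·cos²38.1°·tan24.1° = 5.0 + 11.29·4.4·0.6193·0.4473 = 18.761 kPa
Denominator = 21.1·4.4·sin38.1°·cos38.1° = 21.1·4.4·0.6170·0.7869 = 45.080 kPa
FS = 18.761 / 45.080 = 0.416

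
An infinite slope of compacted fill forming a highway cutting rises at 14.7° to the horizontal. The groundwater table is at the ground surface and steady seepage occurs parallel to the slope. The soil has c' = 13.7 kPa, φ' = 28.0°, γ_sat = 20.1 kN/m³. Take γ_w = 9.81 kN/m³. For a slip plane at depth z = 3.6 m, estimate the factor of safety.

With seepage parallel to the slope and the water table at the surface, the effective normal stress on the slip plane uses the buoyant unit weight γ' = γ_sat − γ_w while the driving shear stress uses γ_sat:
FS = [c' + γ' z cos²β tanφ'] / [γ_sat z sinβ cosβ]
γ' = 20.1 − 9.81 = 10.29 kN/m³
Numerator = 13.7 + 10.29·3.6·cos²14.7°·tan28.0° = 13.7 + 10.29·3.6·0.9356·0.5317 = 32.128 kPa
Denominator = 20.1·3.6·sin14.7°·cos14.7° = 20.1·3.6·0.2538·0.9673 = 17.761 kPa
FS = 32.128 / 17.761 = 1.809

FS = 1.81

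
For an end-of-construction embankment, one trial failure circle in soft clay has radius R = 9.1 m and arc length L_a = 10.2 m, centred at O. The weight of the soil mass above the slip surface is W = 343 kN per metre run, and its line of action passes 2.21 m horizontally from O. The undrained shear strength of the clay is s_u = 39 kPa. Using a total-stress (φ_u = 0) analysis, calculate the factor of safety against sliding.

Taking moments about the centre O, the resisting moment is provided by the undrained shear strength acting along the arc:
M_R = s_u·L_a·R = 39·10.20·9.1 = 3620.0 kN·m/m
M_D = W·d = 343·2.21 = 758.0 kN·m/m
FS = M_R / M_D = 3620.0 / 758.0 = 4.776

FS = 4.78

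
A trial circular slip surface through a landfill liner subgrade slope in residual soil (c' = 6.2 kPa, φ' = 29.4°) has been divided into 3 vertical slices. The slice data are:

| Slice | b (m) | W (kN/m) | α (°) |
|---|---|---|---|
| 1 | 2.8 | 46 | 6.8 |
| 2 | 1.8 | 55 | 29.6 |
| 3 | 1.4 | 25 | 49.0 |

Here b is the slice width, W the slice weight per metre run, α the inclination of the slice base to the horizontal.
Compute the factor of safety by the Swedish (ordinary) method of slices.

FS = 2.05

Ordinary method of slices: FS = Σ[c'·Δl_i + (W_i cosα_i)·tanφ'] / Σ W_i sinα_i, with Δl_i = b_i / cosα_i.
Slice 1: Δl = 2.8/cos6.8° = 2.820 m; N'_1 = 46·cos6.8° = 45.7; c'Δl = 17.48; W sinα = 5.4
Slice 2: Δl = 1.8/cos29.6° = 2.070 m; N'_2 = 55·cos29.6° = 47.8; c'Δl = 12.84; W sinα = 27.2
Slice 3: Δl = 1.4/cos49.0° = 2.134 m; N'_3 = 25·cos49.0° = 16.4; c'Δl = 13.23; W sinα = 18.9
Σc'Δl = 43.5 kN/m; ΣN' = 109.9 kN/m; ΣW sinα = 51.5 kN/m
Resisting = 43.5 + 109.9·tan29.4° = 43.5 + 61.9 = 105.5 kN/m
FS = 105.5 / 51.5 = 2.049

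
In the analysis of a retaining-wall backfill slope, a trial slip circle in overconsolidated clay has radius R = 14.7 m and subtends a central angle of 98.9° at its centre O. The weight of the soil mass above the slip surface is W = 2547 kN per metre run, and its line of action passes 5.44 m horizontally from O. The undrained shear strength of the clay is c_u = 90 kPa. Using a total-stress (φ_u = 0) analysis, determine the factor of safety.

FS = 2.42

Taking moments about the centre O, the resisting moment is provided by the undrained shear strength acting along the arc:
Arc length L_a = R·θ = 14.7·(98.9°·π/180) = 14.7·1.7261 = 25.37 m
M_R = c_u·L_a·R = 90·25.37·14.7 = 33570.0 kN·m/m
M_D = W·d = 2547·5.44 = 13855.7 kN·m/m
FS = M_R / M_D = 33570.0 / 13855.7 = 2.423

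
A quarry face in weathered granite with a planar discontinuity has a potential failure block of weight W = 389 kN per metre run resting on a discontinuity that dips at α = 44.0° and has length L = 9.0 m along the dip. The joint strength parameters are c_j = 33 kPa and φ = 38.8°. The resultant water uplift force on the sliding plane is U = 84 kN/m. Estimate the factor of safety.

FS = 1.68

Resolving the block weight along and normal to the plane and applying the Mohr–Coulomb strength on the joint:
N' = W cosα − U = 389·cos44.0° − 84 = 195.8 kN/m
Driving force T = W sinα = 389·sin44.0° = 270.2 kN/m
Resisting force R = c_j·L + N'·tanφ = 33·9.0 + 195.8·tan38.8° = 297.0 + 157.4 = 454.4 kN/m
FS = R / T = 454.4 / 270.2 = 1.682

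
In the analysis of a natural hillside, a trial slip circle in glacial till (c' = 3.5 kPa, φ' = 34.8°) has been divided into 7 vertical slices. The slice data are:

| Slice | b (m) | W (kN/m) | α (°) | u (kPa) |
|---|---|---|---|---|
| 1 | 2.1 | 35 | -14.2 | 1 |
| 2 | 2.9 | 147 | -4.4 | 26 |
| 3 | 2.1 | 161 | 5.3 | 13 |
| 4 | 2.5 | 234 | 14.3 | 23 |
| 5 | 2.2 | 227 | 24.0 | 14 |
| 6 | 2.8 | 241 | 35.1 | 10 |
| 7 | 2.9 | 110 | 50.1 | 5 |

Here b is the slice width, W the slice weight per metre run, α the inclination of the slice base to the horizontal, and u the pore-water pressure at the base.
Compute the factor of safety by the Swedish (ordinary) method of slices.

FS = 1.68

Ordinary method of slices: FS = Σ[c'·Δl_i + (W_i cosα_i − u_i·Δl_i)·tanφ'] / Σ W_i sinα_i, with Δl_i = b_i / cosα_i.
Slice 1: Δl = 2.1/cos(-14.2°) = 2.166 m; N'_1 = 35·cos(-14.2°) − 1·2.166 = 31.8; c'Δl = 7.58; W sinα = -8.6
Slice 2: Δl = 2.9/cos(-4.4°) = 2.909 m; N'_2 = 147·cos(-4.4°) − 26·2.909 = 70.9; c'Δl = 10.18; W sinα = -11.3
Slice 3: Δl = 2.1/cos5.3° = 2.109 m; N'_3 = 161·cos5.3° − 13·2.109 = 132.9; c'Δl = 7.38; W sinα = 14.9
Slice 4: Δl = 2.5/cos14.3° = 2.580 m; N'_4 = 234·cos14.3° − 23·2.580 = 167.4; c'Δl = 9.03; W sinα = 57.8
Slice 5: Δl = 2.2/cos24.0° = 2.408 m; N'_5 = 227·cos24.0° − 14·2.408 = 173.7; c'Δl = 8.43; W sinα = 92.3
Slice 6: Δl = 2.8/cos35.1° = 3.422 m; N'_6 = 241·cos35.1° − 10·3.422 = 163.0; c'Δl = 11.98; W sinα = 138.6
Slice 7: Δl = 2.9/cos50.1° = 4.521 m; N'_7 = 110·cos50.1° − 5·4.521 = 48.0; c'Δl = 15.82; W sinα = 84.4
Σc'Δl = 70.4 kN/m; ΣN' = 787.6 kN/m; ΣW sinα = 368.1 kN/m
Resisting = 70.4 + 787.6·tan34.8° = 70.4 + 547.4 = 617.8 kN/m
FS = 617.8 / 368.1 = 1.678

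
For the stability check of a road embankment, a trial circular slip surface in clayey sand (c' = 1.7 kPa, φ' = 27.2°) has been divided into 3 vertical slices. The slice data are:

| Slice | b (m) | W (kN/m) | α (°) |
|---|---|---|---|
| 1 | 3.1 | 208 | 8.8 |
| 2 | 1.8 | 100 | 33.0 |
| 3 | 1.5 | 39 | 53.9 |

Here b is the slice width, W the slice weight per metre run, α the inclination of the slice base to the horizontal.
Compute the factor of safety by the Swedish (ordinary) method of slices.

Ordinary method of slices: FS = Σ[c'·Δl_i + (W_i cosα_i)·tanφ'] / Σ W_i sinα_i, with Δl_i = b_i / cosα_i.
Slice 1: Δl = 3.1/cos8.8° = 3.137 m; N'_1 = 208·cos8.8° = 205.6; c'Δl = 5.33; W sinα = 31.8
Slice 2: Δl = 1.8/cos33.0° = 2.146 m; N'_2 = 100·cos33.0° = 83.9; c'Δl = 3.65; W sinα = 54.5
Slice 3: Δl = 1.5/cos53.9° = 2.546 m; N'_3 = 39·cos53.9° = 23.0; c'Δl = 4.33; W sinα = 31.5
Σc'Δl = 13.3 kN/m; ΣN' = 312.4 kN/m; ΣW sinα = 117.8 kN/m
Resisting = 13.3 + 312.4·tan27.2° = 13.3 + 160.6 = 173.9 kN/m
FS = 173.9 / 117.8 = 1.476

FS = 1.48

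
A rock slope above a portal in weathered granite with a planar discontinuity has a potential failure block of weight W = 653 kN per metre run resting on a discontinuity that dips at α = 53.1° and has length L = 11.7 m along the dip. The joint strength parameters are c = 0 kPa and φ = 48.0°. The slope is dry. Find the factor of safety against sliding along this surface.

Resolving the block weight along and normal to the plane and applying the Mohr–Coulomb strength on the joint:
N' = W cosα = 653·cos53.1° = 392.1 kN/m
Driving force T = W sinα = 653·sin53.1° = 522.2 kN/m
Resisting force R = c·L + N'·tanφ = 0·11.7 + 392.1·tan48.0° = 0.0 + 435.4 = 435.4 kN/m
FS = R / T = 435.4 / 522.2 = 0.834

FS = 0.83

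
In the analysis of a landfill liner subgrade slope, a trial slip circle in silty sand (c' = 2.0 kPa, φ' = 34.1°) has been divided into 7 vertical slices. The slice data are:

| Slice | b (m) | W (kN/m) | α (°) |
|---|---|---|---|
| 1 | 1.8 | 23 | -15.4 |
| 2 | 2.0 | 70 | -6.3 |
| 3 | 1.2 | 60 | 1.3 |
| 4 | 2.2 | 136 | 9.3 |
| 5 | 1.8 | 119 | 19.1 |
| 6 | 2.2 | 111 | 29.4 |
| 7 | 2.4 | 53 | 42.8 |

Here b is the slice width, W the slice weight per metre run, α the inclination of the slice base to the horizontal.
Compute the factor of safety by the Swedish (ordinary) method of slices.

Ordinary method of slices: FS = Σ[c'·Δl_i + (W_i cosα_i)·tanφ'] / Σ W_i sinα_i, with Δl_i = b_i / cosα_i.
Slice 1: Δl = 1.8/cos(-15.4°) = 1.867 m; N'_1 = 23·cos(-15.4°) = 22.2; c'Δl = 3.73; W sinα = -6.1
Slice 2: Δl = 2.0/cos(-6.3°) = 2.012 m; N'_2 = 70·cos(-6.3°) = 69.6; c'Δl = 4.02; W sinα = -7.7
Slice 3: Δl = 1.2/cos1.3° = 1.200 m; N'_3 = 60·cos1.3° = 60.0; c'Δl = 2.40; W sinα = 1.4
Slice 4: Δl = 2.2/cos9.3° = 2.229 m; N'_4 = 136·cos9.3° = 134.2; c'Δl = 4.46; W sinα = 22.0
Slice 5: Δl = 1.8/cos19.1° = 1.905 m; N'_5 = 119·cos19.1° = 112.4; c'Δl = 3.81; W sinα = 38.9
Slice 6: Δl = 2.2/cos29.4° = 2.525 m; N'_6 = 111·cos29.4° = 96.7; c'Δl = 5.05; W sinα = 54.5
Slice 7: Δl = 2.4/cos42.8° = 3.271 m; N'_7 = 53·cos42.8° = 38.9; c'Δl = 6.54; W sinα = 36.0
Σc'Δl = 30.0 kN/m; ΣN' = 534.0 kN/m; ΣW sinα = 139.0 kN/m
Resisting = 30.0 + 534.0·tan34.1° = 30.0 + 361.5 = 391.6 kN/m
FS = 391.6 / 139.0 = 2.817

FS = 2.82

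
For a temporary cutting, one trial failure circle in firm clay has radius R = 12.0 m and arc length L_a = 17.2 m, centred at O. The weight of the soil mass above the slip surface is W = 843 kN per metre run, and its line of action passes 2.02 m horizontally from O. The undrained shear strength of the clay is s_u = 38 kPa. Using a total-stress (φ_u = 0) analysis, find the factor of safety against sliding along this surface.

Taking moments about the centre O, the resisting moment is provided by the undrained shear strength acting along the arc:
M_R = s_u·L_a·R = 38·17.20·12.0 = 7843.2 kN·m/m
M_D = W·d = 843·2.02 = 1702.9 kN·m/m
FS = M_R / M_D = 7843.2 / 1702.9 = 4.606

FS = 4.61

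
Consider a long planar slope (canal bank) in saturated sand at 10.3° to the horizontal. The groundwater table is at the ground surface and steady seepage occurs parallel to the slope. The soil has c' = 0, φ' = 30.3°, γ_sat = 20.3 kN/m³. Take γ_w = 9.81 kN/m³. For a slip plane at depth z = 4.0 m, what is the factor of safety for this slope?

With seepage parallel to the slope and the water table at the surface, the effective normal stress on the slip plane uses the buoyant unit weight γ' = γ_sat − γ_w while the driving shear stress uses γ_sat:
FS = [c' + γ' z cos²β tanφ'] / [γ_sat z sinβ cosβ]
(For c' = 0 this reduces to FS = (γ'/γ_sat)·tanφ'/tanβ.)
γ' = 20.3 − 9.81 = 10.49 kN/m³
Numerator = 0.0 + 10.49·4.0·cos²10.3°·tan30.3° = 0.0 + 10.49·4.0·0.9680·0.5844 = 23.736 kPa
Denominator = 20.3·4.0·sin10.3°·cos10.3° = 20.3·4.0·0.1788·0.9839 = 14.285 kPa
FS = 23.736 / 14.285 = 1.662

FS = 1.66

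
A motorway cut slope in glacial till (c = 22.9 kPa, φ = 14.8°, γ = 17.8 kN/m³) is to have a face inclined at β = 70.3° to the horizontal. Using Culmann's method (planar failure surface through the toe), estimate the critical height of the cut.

H_c = 10.80 m

Culmann's analysis gives the critical failure plane at α_cr = (β + φ)/2 = (70.3 + 14.8)/2 = 42.5°, and the critical height
H_c = (4c/γ) · sinβ cosφ / [1 − cos(β − φ)]
    = (4·22.9/17.8) · sin70.3°·cos14.8° / [1 − cos(55.5°)]
    = 5.146 · 0.9415·0.9668 / [1 − 0.5664]
    = 5.146 · 0.9102 / 0.4336
    = 10.80 m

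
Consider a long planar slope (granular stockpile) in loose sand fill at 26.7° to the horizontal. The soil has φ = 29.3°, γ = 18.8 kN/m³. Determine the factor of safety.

FS = 1.12

For a dry cohesionless infinite slope the factor of safety is FS = tanφ / tanβ.
FS = tan29.3° / tan26.7° = 0.5612 / 0.5029 = 1.116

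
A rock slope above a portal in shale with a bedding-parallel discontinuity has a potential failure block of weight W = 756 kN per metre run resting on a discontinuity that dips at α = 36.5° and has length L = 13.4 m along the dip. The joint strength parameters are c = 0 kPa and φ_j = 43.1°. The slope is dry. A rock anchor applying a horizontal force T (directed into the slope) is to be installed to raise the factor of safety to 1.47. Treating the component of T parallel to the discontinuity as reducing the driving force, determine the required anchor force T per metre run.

Resolving forces along and normal to the sliding plane, with the horizontal anchor force T adding T·sinα to the effective normal force and T·cosα acting up the plane against the driving force:
FS = [cL + (W cosα + T sinα) tanφ_j] / [W sinα − T cosα]
Without the anchor: N' = 607.7 kN/m, driving T_d = 449.7 kN/m, resisting R = 0·13.4 + 607.7·tan43.1° = 568.7 kN/m, FS = 1.26.
Setting FS = 1.47 and solving for T:
1.47·(449.7 − T cos36.5°) = 568.7 + T sin36.5°·tan43.1°
T·(sin36.5°·tan43.1° + 1.47·cos36.5°) = 1.47·449.7 − 568.7
T·(0.5948·0.9358 + 1.47·0.8039) = 661.0 − 568.7 = 92.3
T·1.7383 = 92.3
T = 53.1 kN/m

T = 53 kN/m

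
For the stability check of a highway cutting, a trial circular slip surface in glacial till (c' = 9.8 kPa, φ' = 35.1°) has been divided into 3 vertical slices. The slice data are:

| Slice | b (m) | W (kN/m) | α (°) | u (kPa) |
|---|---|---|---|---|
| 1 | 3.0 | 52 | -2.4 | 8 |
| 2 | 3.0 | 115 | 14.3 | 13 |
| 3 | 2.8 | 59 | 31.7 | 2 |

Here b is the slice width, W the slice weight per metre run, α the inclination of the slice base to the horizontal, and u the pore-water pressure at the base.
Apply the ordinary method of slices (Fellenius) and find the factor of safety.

FS = 3.36

Ordinary method of slices: FS = Σ[c'·Δl_i + (W_i cosα_i − u_i·Δl_i)·tanφ'] / Σ W_i sinα_i, with Δl_i = b_i / cosα_i.
Slice 1: Δl = 3.0/cos(-2.4°) = 3.003 m; N'_1 = 52·cos(-2.4°) − 8·3.003 = 27.9; c'Δl = 29.43; W sinα = -2.2
Slice 2: Δl = 3.0/cos14.3° = 3.096 m; N'_2 = 115·cos14.3° − 13·3.096 = 71.2; c'Δl = 30.34; W sinα = 28.4
Slice 3: Δl = 2.8/cos31.7° = 3.291 m; N'_3 = 59·cos31.7° − 2·3.291 = 43.6; c'Δl = 32.25; W sinα = 31.0
Σc'Δl = 92.0 kN/m; ΣN' = 142.7 kN/m; ΣW sinα = 57.2 kN/m
Resisting = 92.0 + 142.7·tan35.1° = 92.0 + 100.3 = 192.3 kN/m
FS = 192.3 / 57.2 = 3.361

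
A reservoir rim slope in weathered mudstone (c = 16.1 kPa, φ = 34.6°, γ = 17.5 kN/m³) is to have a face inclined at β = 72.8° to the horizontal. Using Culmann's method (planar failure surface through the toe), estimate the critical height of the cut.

H_c = 13.51 m

Culmann's analysis gives the critical failure plane at α_cr = (β + φ)/2 = (72.8 + 34.6)/2 = 53.7°, and the critical height
H_c = (4c/γ) · sinβ cosφ / [1 − cos(β − φ)]
    = (4·16.1/17.5) · sin72.8°·cos34.6° / [1 − cos(38.2°)]
    = 3.680 · 0.9553·0.8231 / [1 − 0.7859]
    = 3.680 · 0.7863 / 0.2141
    = 13.51 m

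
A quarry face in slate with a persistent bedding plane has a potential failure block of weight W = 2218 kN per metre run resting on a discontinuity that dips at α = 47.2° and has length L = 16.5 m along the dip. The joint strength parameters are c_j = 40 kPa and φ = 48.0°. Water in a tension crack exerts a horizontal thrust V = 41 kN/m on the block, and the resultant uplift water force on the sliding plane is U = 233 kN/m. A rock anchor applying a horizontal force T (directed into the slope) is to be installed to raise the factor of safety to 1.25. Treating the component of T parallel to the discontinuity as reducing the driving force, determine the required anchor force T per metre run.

T = 17 kN/m

Resolving forces along and normal to the sliding plane, with the horizontal anchor force T adding T·sinα to the effective normal force and T·cosα acting up the plane against the driving force:
FS = [c_jL + (W cosα − U − V sinα + T sinα) tanφ] / [W sinα + V cosα − T cosα]
Without the anchor: N' = 1243.9 kN/m, driving T_d = 1655.3 kN/m, resisting R = 40·16.5 + 1243.9·tan48.0° = 2041.5 kN/m, FS = 1.23.
Setting FS = 1.25 and solving for T:
1.25·(1655.3 − T cos47.2°) = 2041.5 + T sin47.2°·tan48.0°
T·(sin47.2°·tan48.0° + 1.25·cos47.2°) = 1.25·1655.3 − 2041.5
T·(0.7337·1.1106 + 1.25·0.6794) = 2069.1 − 2041.5 = 27.6
T·1.6642 = 27.6
T = 16.6 kN/m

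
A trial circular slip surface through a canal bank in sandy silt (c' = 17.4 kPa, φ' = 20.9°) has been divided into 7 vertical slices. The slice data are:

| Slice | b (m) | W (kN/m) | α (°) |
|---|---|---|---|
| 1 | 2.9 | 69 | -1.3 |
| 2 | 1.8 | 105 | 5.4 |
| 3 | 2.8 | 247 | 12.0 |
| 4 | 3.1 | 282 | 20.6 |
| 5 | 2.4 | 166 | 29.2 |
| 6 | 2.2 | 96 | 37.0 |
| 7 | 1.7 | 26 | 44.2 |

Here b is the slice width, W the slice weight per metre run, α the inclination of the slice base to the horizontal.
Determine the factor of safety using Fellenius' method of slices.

FS = 2.15

Ordinary method of slices: FS = Σ[c'·Δl_i + (W_i cosα_i)·tanφ'] / Σ W_i sinα_i, with Δl_i = b_i / cosα_i.
Slice 1: Δl = 2.9/cos(-1.3°) = 2.901 m; N'_1 = 69·cos(-1.3°) = 69.0; c'Δl = 50.47; W sinα = -1.6
Slice 2: Δl = 1.8/cos5.4° = 1.808 m; N'_2 = 105·cos5.4° = 104.5; c'Δl = 31.46; W sinα = 9.9
Slice 3: Δl = 2.8/cos12.0° = 2.863 m; N'_3 = 247·cos12.0° = 241.6; c'Δl = 49.81; W sinα = 51.4
Slice 4: Δl = 3.1/cos20.6° = 3.312 m; N'_4 = 282·cos20.6° = 264.0; c'Δl = 57.62; W sinα = 99.2
Slice 5: Δl = 2.4/cos29.2° = 2.749 m; N'_5 = 166·cos29.2° = 144.9; c'Δl = 47.84; W sinα = 81.0
Slice 6: Δl = 2.2/cos37.0° = 2.755 m; N'_6 = 96·cos37.0° = 76.7; c'Δl = 47.93; W sinα = 57.8
Slice 7: Δl = 1.7/cos44.2° = 2.371 m; N'_7 = 26·cos44.2° = 18.6; c'Δl = 41.26; W sinα = 18.1
Σc'Δl = 326.4 kN/m; ΣN' = 919.3 kN/m; ΣW sinα = 315.8 kN/m
Resisting = 326.4 + 919.3·tan20.9° = 326.4 + 351.0 = 677.4 kN/m
FS = 677.4 / 315.8 = 2.145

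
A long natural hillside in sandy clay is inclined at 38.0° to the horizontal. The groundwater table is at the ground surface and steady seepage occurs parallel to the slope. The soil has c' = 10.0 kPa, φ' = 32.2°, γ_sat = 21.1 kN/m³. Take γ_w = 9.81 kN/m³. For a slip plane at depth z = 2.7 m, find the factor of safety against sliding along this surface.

FS = 0.79

With seepage parallel to the slope and the water table at the surface, the effective normal stress on the slip plane uses the buoyant unit weight γ' = γ_sat − γ_w while the driving shear stress uses γ_sat:
FS = [c' + γ' z cos²β tanφ'] / [γ_sat z sinβ cosβ]
γ' = 21.1 − 9.81 = 11.29 kN/m³
Numerator = 10.0 + 11.29·2.7·cos²38.0°·tan32.2° = 10.0 + 11.29·2.7·0.6210·0.6297 = 21.920 kPa
Denominator = 21.1·2.7·sin38.0°·cos38.0° = 21.1·2.7·0.6157·0.7880 = 27.639 kPa
FS = 21.920 / 27.639 = 0.793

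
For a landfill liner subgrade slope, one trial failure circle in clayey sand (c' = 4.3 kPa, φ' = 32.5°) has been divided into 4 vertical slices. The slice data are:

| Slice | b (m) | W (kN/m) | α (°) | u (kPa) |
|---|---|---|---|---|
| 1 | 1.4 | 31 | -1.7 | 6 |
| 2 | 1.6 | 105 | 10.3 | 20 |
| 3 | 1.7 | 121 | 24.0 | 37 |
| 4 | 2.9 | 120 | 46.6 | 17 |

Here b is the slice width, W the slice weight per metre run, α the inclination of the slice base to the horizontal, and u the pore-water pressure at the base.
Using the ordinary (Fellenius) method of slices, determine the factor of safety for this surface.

FS = 0.86

Ordinary method of slices: FS = Σ[c'·Δl_i + (W_i cosα_i − u_i·Δl_i)·tanφ'] / Σ W_i sinα_i, with Δl_i = b_i / cosα_i.
Slice 1: Δl = 1.4/cos(-1.7°) = 1.401 m; N'_1 = 31·cos(-1.7°) − 6·1.401 = 22.6; c'Δl = 6.02; W sinα = -0.9
Slice 2: Δl = 1.6/cos10.3° = 1.626 m; N'_2 = 105·cos10.3° − 20·1.626 = 70.8; c'Δl = 6.99; W sinα = 18.8
Slice 3: Δl = 1.7/cos24.0° = 1.861 m; N'_3 = 121·cos24.0° − 37·1.861 = 41.7; c'Δl = 8.00; W sinα = 49.2
Slice 4: Δl = 2.9/cos46.6° = 4.221 m; N'_4 = 120·cos46.6° − 17·4.221 = 10.7; c'Δl = 18.15; W sinα = 87.2
Σc'Δl = 39.2 kN/m; ΣN' = 145.8 kN/m; ΣW sinα = 154.3 kN/m
Resisting = 39.2 + 145.8·tan32.5° = 39.2 + 92.9 = 132.0 kN/m
FS = 132.0 / 154.3 = 0.856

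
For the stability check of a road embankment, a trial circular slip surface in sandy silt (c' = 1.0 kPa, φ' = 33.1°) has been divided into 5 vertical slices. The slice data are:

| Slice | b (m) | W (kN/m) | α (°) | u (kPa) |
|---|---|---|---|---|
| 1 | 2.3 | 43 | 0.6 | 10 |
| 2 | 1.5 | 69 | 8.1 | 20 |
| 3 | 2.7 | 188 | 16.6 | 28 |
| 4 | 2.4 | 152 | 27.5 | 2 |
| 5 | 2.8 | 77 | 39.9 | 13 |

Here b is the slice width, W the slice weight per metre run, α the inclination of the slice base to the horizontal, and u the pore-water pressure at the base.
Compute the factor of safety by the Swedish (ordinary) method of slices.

FS = 1.14

Ordinary method of slices: FS = Σ[c'·Δl_i + (W_i cosα_i − u_i·Δl_i)·tanφ'] / Σ W_i sinα_i, with Δl_i = b_i / cosα_i.
Slice 1: Δl = 2.3/cos0.6° = 2.300 m; N'_1 = 43·cos0.6° − 10·2.300 = 20.0; c'Δl = 2.30; W sinα = 0.5
Slice 2: Δl = 1.5/cos8.1° = 1.515 m; N'_2 = 69·cos8.1° − 20·1.515 = 38.0; c'Δl = 1.52; W sinα = 9.7
Slice 3: Δl = 2.7/cos16.6° = 2.817 m; N'_3 = 188·cos16.6° − 28·2.817 = 101.3; c'Δl = 2.82; W sinα = 53.7
Slice 4: Δl = 2.4/cos27.5° = 2.706 m; N'_4 = 152·cos27.5° − 2·2.706 = 129.4; c'Δl = 2.71; W sinα = 70.2
Slice 5: Δl = 2.8/cos39.9° = 3.650 m; N'_5 = 77·cos39.9° − 13·3.650 = 11.6; c'Δl = 3.65; W sinα = 49.4
Σc'Δl = 13.0 kN/m; ΣN' = 300.3 kN/m; ΣW sinα = 183.5 kN/m
Resisting = 13.0 + 300.3·tan33.1° = 13.0 + 195.8 = 208.8 kN/m
FS = 208.8 / 183.5 = 1.138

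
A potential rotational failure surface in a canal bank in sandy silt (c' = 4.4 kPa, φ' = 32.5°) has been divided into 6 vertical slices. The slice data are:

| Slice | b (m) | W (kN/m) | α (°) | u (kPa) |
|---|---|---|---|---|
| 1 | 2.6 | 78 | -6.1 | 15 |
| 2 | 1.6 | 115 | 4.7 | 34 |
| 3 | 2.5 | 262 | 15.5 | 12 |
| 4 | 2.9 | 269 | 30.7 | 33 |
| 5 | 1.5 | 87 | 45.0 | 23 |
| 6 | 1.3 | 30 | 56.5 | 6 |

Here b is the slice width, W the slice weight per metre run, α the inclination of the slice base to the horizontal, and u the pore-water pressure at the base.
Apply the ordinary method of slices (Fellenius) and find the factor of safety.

FS = 1.20

Ordinary method of slices: FS = Σ[c'·Δl_i + (W_i cosα_i − u_i·Δl_i)·tanφ'] / Σ W_i sinα_i, with Δl_i = b_i / cosα_i.
Slice 1: Δl = 2.6/cos(-6.1°) = 2.615 m; N'_1 = 78·cos(-6.1°) − 15·2.615 = 38.3; c'Δl = 11.51; W sinα = -8.3
Slice 2: Δl = 1.6/cos4.7° = 1.605 m; N'_2 = 115·cos4.7° − 34·1.605 = 60.0; c'Δl = 7.06; W sinα = 9.4
Slice 3: Δl = 2.5/cos15.5° = 2.594 m; N'_3 = 262·cos15.5° − 12·2.594 = 221.3; c'Δl = 11.42; W sinα = 70.0
Slice 4: Δl = 2.9/cos30.7° = 3.373 m; N'_4 = 269·cos30.7° − 33·3.373 = 120.0; c'Δl = 14.84; W sinα = 137.3
Slice 5: Δl = 1.5/cos45.0° = 2.121 m; N'_5 = 87·cos45.0° − 23·2.121 = 12.7; c'Δl = 9.33; W sinα = 61.5
Slice 6: Δl = 1.3/cos56.5° = 2.355 m; N'_6 = 30·cos56.5° − 6·2.355 = 2.4; c'Δl = 10.36; W sinα = 25.0
Σc'Δl = 64.5 kN/m; ΣN' = 454.9 kN/m; ΣW sinα = 295.0 kN/m
Resisting = 64.5 + 454.9·tan32.5° = 64.5 + 289.8 = 354.3 kN/m
FS = 354.3 / 295.0 = 1.201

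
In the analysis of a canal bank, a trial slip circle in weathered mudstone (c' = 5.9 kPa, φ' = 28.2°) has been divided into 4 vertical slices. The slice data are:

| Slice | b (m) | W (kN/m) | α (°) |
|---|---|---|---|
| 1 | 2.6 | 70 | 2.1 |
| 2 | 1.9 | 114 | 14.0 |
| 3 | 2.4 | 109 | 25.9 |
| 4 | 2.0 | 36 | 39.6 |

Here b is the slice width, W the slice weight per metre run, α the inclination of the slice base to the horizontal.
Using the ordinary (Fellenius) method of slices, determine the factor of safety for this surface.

Ordinary method of slices: FS = Σ[c'·Δl_i + (W_i cosα_i)·tanφ'] / Σ W_i sinα_i, with Δl_i = b_i / cosα_i.
Slice 1: Δl = 2.6/cos2.1° = 2.602 m; N'_1 = 70·cos2.1° = 70.0; c'Δl = 15.35; W sinα = 2.6
Slice 2: Δl = 1.9/cos14.0° = 1.958 m; N'_2 = 114·cos14.0° = 110.6; c'Δl = 11.55; W sinα = 27.6
Slice 3: Δl = 2.4/cos25.9° = 2.668 m; N'_3 = 109·cos25.9° = 98.1; c'Δl = 15.74; W sinα = 47.6
Slice 4: Δl = 2.0/cos39.6° = 2.596 m; N'_4 = 36·cos39.6° = 27.7; c'Δl = 15.31; W sinα = 22.9
Σc'Δl = 58.0 kN/m; ΣN' = 306.4 kN/m; ΣW sinα = 100.7 kN/m
Resisting = 58.0 + 306.4·tan28.2° = 58.0 + 164.3 = 222.2 kN/m
FS = 222.2 / 100.7 = 2.207

FS = 2.21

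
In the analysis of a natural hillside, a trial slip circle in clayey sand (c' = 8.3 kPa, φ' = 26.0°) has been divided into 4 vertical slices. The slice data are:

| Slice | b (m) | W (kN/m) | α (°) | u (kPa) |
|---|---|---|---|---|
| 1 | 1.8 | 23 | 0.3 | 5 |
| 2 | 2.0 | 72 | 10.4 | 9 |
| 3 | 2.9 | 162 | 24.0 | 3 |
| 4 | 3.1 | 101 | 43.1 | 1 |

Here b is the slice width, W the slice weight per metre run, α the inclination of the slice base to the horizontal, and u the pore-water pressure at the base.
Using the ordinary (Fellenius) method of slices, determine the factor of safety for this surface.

FS = 1.54

Ordinary method of slices: FS = Σ[c'·Δl_i + (W_i cosα_i − u_i·Δl_i)·tanφ'] / Σ W_i sinα_i, with Δl_i = b_i / cosα_i.
Slice 1: Δl = 1.8/cos0.3° = 1.800 m; N'_1 = 23·cos0.3° − 5·1.800 = 14.0; c'Δl = 14.94; W sinα = 0.1
Slice 2: Δl = 2.0/cos10.4° = 2.033 m; N'_2 = 72·cos10.4° − 9·2.033 = 52.5; c'Δl = 16.88; W sinα = 13.0
Slice 3: Δl = 2.9/cos24.0° = 3.174 m; N'_3 = 162·cos24.0° − 3·3.174 = 138.5; c'Δl = 26.35; W sinα = 65.9
Slice 4: Δl = 3.1/cos43.1° = 4.246 m; N'_4 = 101·cos43.1° − 1·4.246 = 69.5; c'Δl = 35.24; W sinα = 69.0
Σc'Δl = 93.4 kN/m; ΣN' = 274.5 kN/m; ΣW sinα = 148.0 kN/m
Resisting = 93.4 + 274.5·tan26.0° = 93.4 + 133.9 = 227.3 kN/m
FS = 227.3 / 148.0 = 1.535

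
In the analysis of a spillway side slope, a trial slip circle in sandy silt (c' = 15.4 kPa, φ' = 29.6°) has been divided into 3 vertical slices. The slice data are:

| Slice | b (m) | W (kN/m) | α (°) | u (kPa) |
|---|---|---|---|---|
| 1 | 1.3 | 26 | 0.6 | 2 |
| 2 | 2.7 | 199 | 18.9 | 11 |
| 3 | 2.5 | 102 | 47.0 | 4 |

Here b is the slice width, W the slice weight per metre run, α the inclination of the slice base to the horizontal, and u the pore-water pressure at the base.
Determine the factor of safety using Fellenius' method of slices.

Ordinary method of slices: FS = Σ[c'·Δl_i + (W_i cosα_i − u_i·Δl_i)·tanφ'] / Σ W_i sinα_i, with Δl_i = b_i / cosα_i.
Slice 1: Δl = 1.3/cos0.6° = 1.300 m; N'_1 = 26·cos0.6° − 2·1.300 = 23.4; c'Δl = 20.02; W sinα = 0.3
Slice 2: Δl = 2.7/cos18.9° = 2.854 m; N'_2 = 199·cos18.9° − 11·2.854 = 156.9; c'Δl = 43.95; W sinα = 64.5
Slice 3: Δl = 2.5/cos47.0° = 3.666 m; N'_3 = 102·cos47.0° − 4·3.666 = 54.9; c'Δl = 56.45; W sinα = 74.6
Σc'Δl = 120.4 kN/m; ΣN' = 235.2 kN/m; ΣW sinα = 139.3 kN/m
Resisting = 120.4 + 235.2·tan29.6° = 120.4 + 133.6 = 254.0 kN/m
FS = 254.0 / 139.3 = 1.823

FS = 1.82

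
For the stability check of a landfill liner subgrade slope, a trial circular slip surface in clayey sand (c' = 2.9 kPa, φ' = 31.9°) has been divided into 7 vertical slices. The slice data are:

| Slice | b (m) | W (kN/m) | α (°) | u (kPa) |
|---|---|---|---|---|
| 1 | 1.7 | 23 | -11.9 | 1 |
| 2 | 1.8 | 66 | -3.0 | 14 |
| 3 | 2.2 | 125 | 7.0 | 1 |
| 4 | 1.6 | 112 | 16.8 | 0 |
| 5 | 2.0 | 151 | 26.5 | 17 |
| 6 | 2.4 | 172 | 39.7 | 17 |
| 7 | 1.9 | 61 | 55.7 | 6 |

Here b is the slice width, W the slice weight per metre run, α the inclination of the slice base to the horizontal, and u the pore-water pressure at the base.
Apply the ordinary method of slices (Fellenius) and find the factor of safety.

FS = 1.30

Ordinary method of slices: FS = Σ[c'·Δl_i + (W_i cosα_i − u_i·Δl_i)·tanφ'] / Σ W_i sinα_i, with Δl_i = b_i / cosα_i.
Slice 1: Δl = 1.7/cos(-11.9°) = 1.737 m; N'_1 = 23·cos(-11.9°) − 1·1.737 = 20.8; c'Δl = 5.04; W sinα = -4.7
Slice 2: Δl = 1.8/cos(-3.0°) = 1.802 m; N'_2 = 66·cos(-3.0°) − 14·1.802 = 40.7; c'Δl = 5.23; W sinα = -3.5
Slice 3: Δl = 2.2/cos7.0° = 2.217 m; N'_3 = 125·cos7.0° − 1·2.217 = 121.9; c'Δl = 6.43; W sinα = 15.2
Slice 4: Δl = 1.6/cos16.8° = 1.671 m; N'_4 = 112·cos16.8° − 0·1.671 = 107.2; c'Δl = 4.85; W sinα = 32.4
Slice 5: Δl = 2.0/cos26.5° = 2.235 m; N'_5 = 151·cos26.5° − 17·2.235 = 97.1; c'Δl = 6.48; W sinα = 67.4
Slice 6: Δl = 2.4/cos39.7° = 3.119 m; N'_6 = 172·cos39.7° − 17·3.119 = 79.3; c'Δl = 9.05; W sinα = 109.9
Slice 7: Δl = 1.9/cos55.7° = 3.372 m; N'_7 = 61·cos55.7° − 6·3.372 = 14.1; c'Δl = 9.78; W sinα = 50.4
Σc'Δl = 46.8 kN/m; ΣN' = 481.1 kN/m; ΣW sinα = 267.0 kN/m
Resisting = 46.8 + 481.1·tan31.9° = 46.8 + 299.5 = 346.3 kN/m
FS = 346.3 / 267.0 = 1.297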